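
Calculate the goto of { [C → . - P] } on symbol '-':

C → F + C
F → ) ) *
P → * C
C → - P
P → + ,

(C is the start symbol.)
GOTO(I, '-') = CLOSURE({ [A → αX.β] : [A → α.Xβ] ∈ I, X = '-' })

Items with dot before '-', with the dot advanced:
  [C → . - P] → [C → - . P]
Closure of the advanced items:
  [C → - . P] has the dot before P: add [P → . * C], [P → . + ,]

GOTO = { [C → - . P], [P → . * C], [P → . + ,] }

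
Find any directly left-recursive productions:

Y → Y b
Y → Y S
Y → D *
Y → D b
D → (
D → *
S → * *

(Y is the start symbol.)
Yes, Y is left-recursive

Y → Y b: LEFT RECURSIVE (starts with Y)
Y → Y S: LEFT RECURSIVE (starts with Y)
Y → D *: starts with D
Y → D b: starts with D
D → (: starts with '('
D → *: starts with '*'
S → * *: starts with '*'

The grammar has direct left recursion on: Y.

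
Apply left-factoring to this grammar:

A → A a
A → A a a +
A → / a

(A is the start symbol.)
Left-factoring transforms A → αβ₁ | αβ₂ into A → αA' and A' → β₁ | β₂
(α is the longest common prefix among the alternatives). Repeat until
no nonterminal has two alternatives with a common prefix.

Round 1: A has alternatives sharing prefix 'A a'. Introduce A': A → A a A'
  Add: A' → ε
  Add: A' → a +

No remaining common prefixes — done.

Resulting grammar:
A → A a A'
A' → ε
A' → a +
A → / a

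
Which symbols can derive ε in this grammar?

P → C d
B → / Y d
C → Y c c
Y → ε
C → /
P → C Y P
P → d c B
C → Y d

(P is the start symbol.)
{ 'Y' }

ε-productions: Y → ε
So Y is immediately nullable.
No further non-terminal can be added: every production for the remaining non-terminals contains a terminal or a non-nullable non-terminal.
Nullable = { 'Y' }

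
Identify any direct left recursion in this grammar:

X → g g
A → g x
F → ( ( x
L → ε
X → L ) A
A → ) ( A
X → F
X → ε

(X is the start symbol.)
Direct left recursion occurs when N → N α for some non-terminal N (the right-hand side begins with the left-hand side itself).

X → g g: starts with g
A → g x: starts with g
F → ( ( x: starts with '('
L → ε: starts with ε
X → L ) A: starts with L
A → ) ( A: starts with ')'
X → F: starts with F
X → ε: starts with ε

No direct left recursion found.

Answer: No direct left recursion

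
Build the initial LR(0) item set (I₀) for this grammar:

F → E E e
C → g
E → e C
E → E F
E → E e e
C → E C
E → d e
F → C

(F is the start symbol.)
First, augment the grammar with F' → F
I₀ = CLOSURE({ [F' → . F] }):
  [F' → . F] has the dot before F: add [F → . E E e], [F → . C]
  [F → . E E e] has the dot before E: add [E → . e C], [E → . E F], [E → . E e e], [E → . d e]
  [F → . C] has the dot before C: add [C → . g], [C → . E C]
No further items can be added.

I₀ = { [C → . E C], [C → . g], [E → . E F], [E → . E e e], [E → . d e], [E → . e C], [F → . C], [F → . E E e], [F' → . F] }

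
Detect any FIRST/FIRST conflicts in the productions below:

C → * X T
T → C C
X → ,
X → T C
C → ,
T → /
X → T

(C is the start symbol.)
A FIRST/FIRST conflict occurs when two productions N → α and N → β for the same non-terminal have FIRST(α) ∩ FIRST(β) ≠ ∅ (with ε ∈ FIRST of a nullable right-hand side, so two nullable alternatives also conflict).

FIRST sets of the non-terminals at (or reachable through a nullable prefix from) the front of some alternative:
  FIRST(C) = { '*', ',' }
  FIRST(T) = { '*', ',', '/' }

Productions for C:
  C → * X T: FIRST = { '*' }
  C → ,: FIRST = { ',' }
Productions for T:
  T → C C: FIRST = { '*', ',' }
  T → /: FIRST = { '/' }
Productions for X:
  X → ,: FIRST = { ',' }
  X → T C: FIRST = { '*', ',', '/' }
  X → T: FIRST = { '*', ',', '/' }

Conflict for X: X → , and X → T C
  Overlap: { ',' }
Conflict for X: X → , and X → T
  Overlap: { ',' }
Conflict for X: X → T C and X → T
  Overlap: { '*', ',', '/' }

Answer: Yes. X → ',' / X → T C on { ',' }; X → ',' / X → T on { ',' }; X → T C / X → T on { '*', ',', '/' }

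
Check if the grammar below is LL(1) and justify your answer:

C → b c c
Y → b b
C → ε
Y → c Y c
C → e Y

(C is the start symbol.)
Yes, the grammar is LL(1).

Relevant sets:
  FOLLOW(C) = { $ }

For C:
  PREDICT(C → b c c) = { 'b' }
  PREDICT(C → ε) = { $ }
  PREDICT(C → e Y) = { 'e' }
For Y:
  PREDICT(Y → b b) = { 'b' }
  PREDICT(Y → c Y c) = { 'c' }

All predict sets are disjoint. The grammar IS LL(1).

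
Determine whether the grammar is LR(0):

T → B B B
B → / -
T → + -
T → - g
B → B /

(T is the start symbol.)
No. Shift-reduce conflict between [B → B / .] and [B → / . -]

A grammar is LR(0) if no state in the canonical LR(0) collection has:
  - both a shift item (dot before a terminal) and a complete item (shift-reduce conflict), or
  - two or more complete items (reduce-reduce conflict; the accept item [T' → T .] counts as a complete item here).

Augment with T' → T and build the canonical LR(0) collection (I0 = CLOSURE({[T' → . T]}), then GOTO on every symbol after a dot until no new states appear). It has 13 states:
  I0: { [B → . / -], [B → . B /], [T → . + -], [T → . - g], [T → . B B B], [T' → . T] }  — shift
  I1: { [T → + . -] }  — shift
  I2: { [T → - . g] }  — shift
  I3: { [B → / . -] }  — shift
  I4: { [B → . / -], [B → . B /], [B → B . /], [T → B . B B] }  — shift
  I5: { [T' → T .] }  — accept
  I6: { [B → / . -], [B → B / .] }  — shift, reduce
  I7: { [B → . / -], [B → . B /], [B → B . /], [T → B B . B] }  — shift
  I8: { [B → B . /], [T → B B B .] }  — shift, reduce
  I9: { [B → B / .] }  — reduce
  I10: { [B → / - .] }  — reduce
  I11: { [T → - g .] }  — reduce
  I12: { [T → + - .] }  — reduce

Conflict in state I6:
  Shift-reduce conflict between [B → B / .] and [B → / . -]
So the grammar is NOT LR(0).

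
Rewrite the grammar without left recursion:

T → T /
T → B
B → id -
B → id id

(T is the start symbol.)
T → B T'
T' → / T'
T' → ε
B → id -
B → id id

T is directly left-recursive. The standard transformation for
  A → A α₁ | ... | A α_m | β₁ | ... | β_n
is
  A  → β₁ A' | ... | β_n A'
  A' → α₁ A' | ... | α_m A' | ε

T → B becomes T → B T'
T → T / becomes T' → / T'
Add T' → ε

Productions for other non-terminals are unchanged:
  B → id -
  B → id id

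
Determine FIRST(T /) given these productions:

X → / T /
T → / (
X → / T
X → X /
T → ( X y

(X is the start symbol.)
{ '(', '/' }

FIRST sets of the non-terminals involved (from the grammar, by fixed-point iteration):
  FIRST(T) = { '(', '/' }

To compute FIRST(T /), process the symbols left to right:
Symbol T is a non-terminal. Add FIRST(T) \ {ε} = { '(', '/' }
T is not nullable (ε ∉ FIRST(T)), so stop here.
FIRST(T /) = { '(', '/' }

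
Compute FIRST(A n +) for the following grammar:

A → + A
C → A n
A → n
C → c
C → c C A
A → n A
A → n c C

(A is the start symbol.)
{ '+', 'n' }

FIRST sets of the non-terminals involved (from the grammar, by fixed-point iteration):
  FIRST(A) = { '+', 'n' }

To compute FIRST(A n +), process the symbols left to right:
Symbol A is a non-terminal. Add FIRST(A) \ {ε} = { '+', 'n' }
A is not nullable (ε ∉ FIRST(A)), so stop here.
FIRST(A n +) = { '+', 'n' }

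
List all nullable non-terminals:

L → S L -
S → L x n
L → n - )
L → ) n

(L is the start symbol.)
There are no ε-productions, so no non-terminal can derive ε.
No non-terminals are nullable.

Answer: None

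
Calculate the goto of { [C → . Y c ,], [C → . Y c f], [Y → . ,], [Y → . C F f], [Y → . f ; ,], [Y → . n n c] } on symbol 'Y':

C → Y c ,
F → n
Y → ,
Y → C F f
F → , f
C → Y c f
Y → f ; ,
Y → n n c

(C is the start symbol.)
{ [C → Y . c ,], [C → Y . c f] }

GOTO(I, 'Y') = CLOSURE({ [A → αX.β] : [A → α.Xβ] ∈ I, X = 'Y' })

Items with dot before 'Y', with the dot advanced:
  [C → . Y c ,] → [C → Y . c ,]
  [C → . Y c f] → [C → Y . c f]
Closure adds nothing (no advanced item has the dot before a non-terminal).

GOTO = { [C → Y . c ,], [C → Y . c f] }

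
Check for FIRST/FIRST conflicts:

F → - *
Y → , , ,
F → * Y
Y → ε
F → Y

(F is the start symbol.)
No FIRST/FIRST conflicts.

FIRST sets of the non-terminals at (or reachable through a nullable prefix from) the front of some alternative:
  FIRST(Y) = { ',', ε }

Productions for F:
  F → - *: FIRST = { '-' }
  F → * Y: FIRST = { '*' }
  F → Y: FIRST = { ',', ε }
Productions for Y:
  Y → , , ,: FIRST = { ',' }
  Y → ε: FIRST = { ε }

All alternatives of each non-terminal have pairwise disjoint FIRST sets.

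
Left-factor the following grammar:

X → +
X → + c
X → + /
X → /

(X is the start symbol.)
Left-factoring transforms A → αβ₁ | αβ₂ into A → αA' and A' → β₁ | β₂
(α is the longest common prefix among the alternatives). Repeat until
no nonterminal has two alternatives with a common prefix.

Round 1: X has alternatives sharing prefix '+'. Introduce X': X → + X'
  Add: X' → ε
  Add: X' → c
  Add: X' → /

No remaining common prefixes — done.

Resulting grammar:
X → + X'
X' → ε
X' → c
X' → /
X → /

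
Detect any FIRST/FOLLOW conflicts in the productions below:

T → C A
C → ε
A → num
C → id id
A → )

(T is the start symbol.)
A FIRST/FOLLOW conflict occurs when a non-terminal N has a nullable alternative N → β (β ⇒* ε) and another alternative N → α with FIRST(α) ∩ FOLLOW(N) ≠ ∅: on such a lookahead the parser cannot decide between expanding α and letting N vanish via β.

Nullable non-terminals: C.

C: nullable alternative(s) C → ε; FOLLOW(C) = { ')', 'num' }
  C → ε: FIRST \ {ε} = { } — this is the only nullable alternative, skip
  C → id id: FIRST \ {ε} = { 'id' } — disjoint from FOLLOW(C)

A, T have no nullable alternative, so no FIRST/FOLLOW check is needed there.

No FIRST/FOLLOW conflicts found.

Answer: No FIRST/FOLLOW conflicts.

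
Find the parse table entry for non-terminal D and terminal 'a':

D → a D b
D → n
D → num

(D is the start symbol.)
D → a D b

To find M[D, 'a'], we find productions for D where 'a' is in the predict set (PREDICT(N → α) = (FIRST(α) \ {ε}) ∪ (FOLLOW(N) if α ⇒* ε)).

D → a D b: PREDICT = { 'a' }
  'a' is in predict set, so this production goes in M[D, 'a']
D → n: PREDICT = { 'n' }
D → num: PREDICT = { 'num' }

M[D, 'a'] = D → a D b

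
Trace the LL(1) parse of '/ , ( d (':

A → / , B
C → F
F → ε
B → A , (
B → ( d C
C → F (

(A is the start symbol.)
Stack is shown with the top on the left.

Stack    Input        Action
----------------------------
A $      / , ( d ( $  output A → / , B
/ , B $  / , ( d ( $  match '/'
, B $    , ( d ( $    match ','
B $      ( d ( $      output B → ( d C
( d C $  ( d ( $      match '('
d C $    d ( $        match 'd'
C $      ( $          output C → F (
F ( $    ( $          output F → ε
( $      ( $          match '('
$        $            accept

The string is accepted.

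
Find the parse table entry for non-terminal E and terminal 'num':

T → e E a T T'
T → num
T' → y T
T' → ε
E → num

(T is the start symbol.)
E → num

To find M[E, 'num'], we find productions for E where 'num' is in the predict set (PREDICT(N → α) = (FIRST(α) \ {ε}) ∪ (FOLLOW(N) if α ⇒* ε)).

E → num: PREDICT = { 'num' }
  'num' is in predict set, so this production goes in M[E, 'num']

M[E, 'num'] = E → num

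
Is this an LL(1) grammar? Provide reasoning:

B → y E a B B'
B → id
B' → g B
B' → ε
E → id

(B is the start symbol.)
No. Predict set conflict for B': { 'g' }

A grammar is LL(1) if for each non-terminal N with multiple productions, the predict sets of those productions are pairwise disjoint, where PREDICT(N → α) = (FIRST(α) \ {ε}) ∪ (FOLLOW(N) if α ⇒* ε).

Relevant sets:
  FOLLOW(B') = { $, 'g' }

For B:
  PREDICT(B → y E a B B') = { 'y' }
  PREDICT(B → id) = { 'id' }
For B':
  PREDICT(B' → g B) = { 'g' }
  PREDICT(B' → ε) = { $, 'g' }
E has a single production, so nothing to check there.

Conflict found: Predict set conflict for B': { 'g' }
The grammar is NOT LL(1).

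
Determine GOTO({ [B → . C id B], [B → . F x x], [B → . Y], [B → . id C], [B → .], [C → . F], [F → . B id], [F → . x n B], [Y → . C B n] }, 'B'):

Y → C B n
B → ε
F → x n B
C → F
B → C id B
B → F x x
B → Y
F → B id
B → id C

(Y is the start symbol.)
GOTO(I, 'B') = CLOSURE({ [A → αX.β] : [A → α.Xβ] ∈ I, X = 'B' })

Items with dot before 'B', with the dot advanced:
  [F → . B id] → [F → B . id]
Closure adds nothing (no advanced item has the dot before a non-terminal).

GOTO = { [F → B . id] }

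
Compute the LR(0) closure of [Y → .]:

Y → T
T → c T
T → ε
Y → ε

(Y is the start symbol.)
{ [Y → .] }

To compute CLOSURE, for each item [A → α.Bβ] where B is a non-terminal, add [B → .γ] for all productions B → γ; repeat for the newly added items until nothing changes.

Start with: [Y → .]
The dot is at the end, so nothing is added.

CLOSURE = { [Y → .] }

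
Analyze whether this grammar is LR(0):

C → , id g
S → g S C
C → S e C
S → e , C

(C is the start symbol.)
Yes, the grammar is LR(0)

A grammar is LR(0) if no state in the canonical LR(0) collection has:
  - both a shift item (dot before a terminal) and a complete item (shift-reduce conflict), or
  - two or more complete items (reduce-reduce conflict; the accept item [C' → C .] counts as a complete item here).

Augment with C' → C and build the canonical LR(0) collection (I0 = CLOSURE({[C' → . C]}), then GOTO on every symbol after a dot until no new states appear). It has 14 states:
  I0: { [C → . , id g], [C → . S e C], [C' → . C], [S → . e , C], [S → . g S C] }  — shift
  I1: { [C → , . id g] }  — shift
  I2: { [C' → C .] }  — accept
  I3: { [C → S . e C] }  — shift
  I4: { [S → e . , C] }  — shift
  I5: { [S → . e , C], [S → . g S C], [S → g . S C] }  — shift
  I6: { [C → . , id g], [C → . S e C], [S → . e , C], [S → . g S C], [S → g S . C] }  — shift
  I7: { [S → g S C .] }  — reduce
  I8: { [C → . , id g], [C → . S e C], [S → . e , C], [S → . g S C], [S → e , . C] }  — shift
  I9: { [S → e , C .] }  — reduce
  I10: { [C → . , id g], [C → . S e C], [C → S e . C], [S → . e , C], [S → . g S C] }  — shift
  I11: { [C → S e C .] }  — reduce
  I12: { [C → , id . g] }  — shift
  I13: { [C → , id g .] }  — reduce

Every state is either a pure shift/goto state or contains exactly one complete item and nothing to shift — no conflicts. The grammar is LR(0).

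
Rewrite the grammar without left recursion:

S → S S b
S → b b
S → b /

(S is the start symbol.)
S is directly left-recursive. The standard transformation for
  A → A α₁ | ... | A α_m | β₁ | ... | β_n
is
  A  → β₁ A' | ... | β_n A'
  A' → α₁ A' | ... | α_m A' | ε

S → b b becomes S → b b S'
S → b / becomes S → b / S'
S → S S b becomes S' → S b S'
Add S' → ε

Resulting grammar:
S → b b S'
S → b / S'
S' → S b S'
S' → ε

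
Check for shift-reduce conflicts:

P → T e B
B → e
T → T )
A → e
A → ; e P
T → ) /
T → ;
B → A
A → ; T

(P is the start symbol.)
Augment with P' → P and build the canonical LR(0) collection (I0 = CLOSURE({[P' → . P]}), then GOTO on every symbol after a dot until no new states appear). It has 15 states:
  I0: { [P → . T e B], [P' → . P], [T → . ) /], [T → . ;], [T → . T )] }  — shift
  I1: { [T → ) . /] }  — shift
  I2: { [T → ; .] }  — reduce
  I3: { [P' → P .] }  — accept
  I4: { [P → T . e B], [T → T . )] }  — shift
  I5: { [T → T ) .] }  — reduce
  I6: { [A → . ; T], [A → . ; e P], [A → . e], [B → . A], [B → . e], [P → T e . B] }  — shift
  I7: { [A → ; . T], [A → ; . e P], [T → . ) /], [T → . ;], [T → . T )] }  — shift
  I8: { [B → A .] }  — reduce
  I9: { [P → T e B .] }  — reduce
  I10: { [A → e .], [B → e .] }  — 2 reduces
  I11: { [A → ; T .], [T → T . )] }  — shift, reduce
  I12: { [A → ; e . P], [P → . T e B], [T → . ) /], [T → . ;], [T → . T )] }  — shift
  I13: { [A → ; e P .] }  — reduce
  I14: { [T → ) / .] }  — reduce

I11 contains reduce item [A → ; T .] and shift item [T → T . )] — shift-reduce conflict.

Answer: Yes — I11: [A → ; T .] vs [T → T . )]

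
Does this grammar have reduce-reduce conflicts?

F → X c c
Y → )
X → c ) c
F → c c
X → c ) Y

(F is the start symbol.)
A reduce-reduce conflict occurs when an LR(0) state has two complete items [A → α .] and [B → β .] — both call for a reduction, and with no lookahead the parser cannot choose between them.

Augment with F' → F and build the canonical LR(0) collection (I0 = CLOSURE({[F' → . F]}), then GOTO on every symbol after a dot until no new states appear). It has 11 states:
  I0: { [F → . X c c], [F → . c c], [F' → . F], [X → . c ) Y], [X → . c ) c] }  — shift
  I1: { [F' → F .] }  — accept
  I2: { [F → X . c c] }  — shift
  I3: { [F → c . c], [X → c . ) Y], [X → c . ) c] }  — shift
  I4: { [X → c ) . Y], [X → c ) . c], [Y → . )] }  — shift
  I5: { [F → c c .] }  — reduce
  I6: { [Y → ) .] }  — reduce
  I7: { [X → c ) Y .] }  — reduce
  I8: { [X → c ) c .] }  — reduce
  I9: { [F → X c . c] }  — shift
  I10: { [F → X c c .] }  — reduce

No state contains more than one complete item.

Answer: No reduce-reduce conflicts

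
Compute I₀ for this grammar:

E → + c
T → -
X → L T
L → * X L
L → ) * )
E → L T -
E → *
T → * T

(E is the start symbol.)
First, augment the grammar with E' → E
I₀ = CLOSURE({ [E' → . E] }):
  [E' → . E] has the dot before E: add [E → . + c], [E → . L T -], [E → . *]
  [E → . L T -] has the dot before L: add [L → . * X L], [L → . ) * )]
No further items can be added.

I₀ = { [E → . *], [E → . + c], [E → . L T -], [E' → . E], [L → . ) * )], [L → . * X L] }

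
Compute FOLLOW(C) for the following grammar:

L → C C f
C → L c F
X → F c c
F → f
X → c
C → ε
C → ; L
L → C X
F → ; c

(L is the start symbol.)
In L → C C f: C is followed by C f, add FIRST(C f) \ {ε} = { ';', 'c', 'f' }
In L → C C f: C is followed by f, add FIRST(f) \ {ε} = { 'f' }
In L → C X: C is followed by X, add FIRST(X) \ {ε} = { ';', 'c', 'f' }

Taking the union: FOLLOW(C) = { ';', 'c', 'f' }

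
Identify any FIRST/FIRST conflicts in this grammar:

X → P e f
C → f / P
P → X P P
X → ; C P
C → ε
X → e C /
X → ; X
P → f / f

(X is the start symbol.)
A FIRST/FIRST conflict occurs when two productions N → α and N → β for the same non-terminal have FIRST(α) ∩ FIRST(β) ≠ ∅ (with ε ∈ FIRST of a nullable right-hand side, so two nullable alternatives also conflict).

FIRST sets of the non-terminals at (or reachable through a nullable prefix from) the front of some alternative:
  FIRST(P) = { ';', 'e', 'f' }
  FIRST(X) = { ';', 'e', 'f' }

Productions for X:
  X → P e f: FIRST = { ';', 'e', 'f' }
  X → ; C P: FIRST = { ';' }
  X → e C /: FIRST = { 'e' }
  X → ; X: FIRST = { ';' }
Productions for C:
  C → f / P: FIRST = { 'f' }
  C → ε: FIRST = { ε }
Productions for P:
  P → X P P: FIRST = { ';', 'e', 'f' }
  P → f / f: FIRST = { 'f' }

Conflict for X: X → P e f and X → ; C P
  Overlap: { ';' }
Conflict for X: X → P e f and X → e C /
  Overlap: { 'e' }
Conflict for X: X → P e f and X → ; X
  Overlap: { ';' }
Conflict for X: X → ; C P and X → ; X
  Overlap: { ';' }
Conflict for P: P → X P P and P → f / f
  Overlap: { 'f' }

Answer: Yes. X → P e f / X → ';' C P on { ';' }; X → P e f / X → e C '/' on { 'e' }; X → P e f / X → ';' X on { ';' }; X → ';' C P / X → ';' X on { ';' }; P → X P P / P → f '/' f on { 'f' }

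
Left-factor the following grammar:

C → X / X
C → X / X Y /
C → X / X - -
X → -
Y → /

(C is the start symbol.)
Left-factoring transforms A → αβ₁ | αβ₂ into A → αA' and A' → β₁ | β₂
(α is the longest common prefix among the alternatives). Repeat until
no nonterminal has two alternatives with a common prefix.

Round 1: C has alternatives sharing prefix 'X / X'. Introduce C': C → X / X C'
  Add: C' → ε
  Add: C' → Y /
  Add: C' → - -

No remaining common prefixes — done.

Resulting grammar:
C → X / X C'
C' → ε
C' → Y /
C' → - -
X → -
Y → /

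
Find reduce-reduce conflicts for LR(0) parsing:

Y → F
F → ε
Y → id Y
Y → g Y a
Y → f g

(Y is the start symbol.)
No reduce-reduce conflicts

A reduce-reduce conflict occurs when an LR(0) state has two complete items [A → α .] and [B → β .] — both call for a reduction, and with no lookahead the parser cannot choose between them.

Augment with Y' → Y and build the canonical LR(0) collection (I0 = CLOSURE({[Y' → . Y]}), then GOTO on every symbol after a dot until no new states appear). It has 10 states:
  I0: { [F → .], [Y → . F], [Y → . f g], [Y → . g Y a], [Y → . id Y], [Y' → . Y] }  — shift, reduce
  I1: { [Y → F .] }  — reduce
  I2: { [Y' → Y .] }  — accept
  I3: { [Y → f . g] }  — shift
  I4: { [F → .], [Y → . F], [Y → . f g], [Y → . g Y a], [Y → . id Y], [Y → g . Y a] }  — shift, reduce
  I5: { [F → .], [Y → . F], [Y → . f g], [Y → . g Y a], [Y → . id Y], [Y → id . Y] }  — shift, reduce
  I6: { [Y → id Y .] }  — reduce
  I7: { [Y → g Y . a] }  — shift
  I8: { [Y → g Y a .] }  — reduce
  I9: { [Y → f g .] }  — reduce

No state contains more than one complete item.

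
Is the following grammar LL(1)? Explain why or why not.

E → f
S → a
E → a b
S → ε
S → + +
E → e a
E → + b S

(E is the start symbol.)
Yes, the grammar is LL(1).

A grammar is LL(1) if for each non-terminal N with multiple productions, the predict sets of those productions are pairwise disjoint, where PREDICT(N → α) = (FIRST(α) \ {ε}) ∪ (FOLLOW(N) if α ⇒* ε).

Relevant sets:
  FOLLOW(S) = { $ }

For E:
  PREDICT(E → f) = { 'f' }
  PREDICT(E → a b) = { 'a' }
  PREDICT(E → e a) = { 'e' }
  PREDICT(E → '+' b S) = { '+' }
For S:
  PREDICT(S → a) = { 'a' }
  PREDICT(S → ε) = { $ }
  PREDICT(S → '+' '+') = { '+' }

All predict sets are disjoint. The grammar IS LL(1).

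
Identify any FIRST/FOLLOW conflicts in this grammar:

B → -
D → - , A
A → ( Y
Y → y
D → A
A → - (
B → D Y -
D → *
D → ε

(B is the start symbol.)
No FIRST/FOLLOW conflicts.

A FIRST/FOLLOW conflict occurs when a non-terminal N has a nullable alternative N → β (β ⇒* ε) and another alternative N → α with FIRST(α) ∩ FOLLOW(N) ≠ ∅: on such a lookahead the parser cannot decide between expanding α and letting N vanish via β.

Nullable non-terminals: D.
FIRST sets used below: FIRST(A) = { '(', '-' }

D: nullable alternative(s) D → ε; FOLLOW(D) = { 'y' }
  D → - , A: FIRST \ {ε} = { '-' } — disjoint from FOLLOW(D)
  D → A: FIRST \ {ε} = { '(', '-' } — disjoint from FOLLOW(D)
  D → *: FIRST \ {ε} = { '*' } — disjoint from FOLLOW(D)
  D → ε: FIRST \ {ε} = { } — this is the only nullable alternative, skip

A, B, Y have no nullable alternative, so no FIRST/FOLLOW check is needed there.

No FIRST/FOLLOW conflicts found.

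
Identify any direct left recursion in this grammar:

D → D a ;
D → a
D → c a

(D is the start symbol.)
Yes, D is left-recursive

Direct left recursion occurs when N → N α for some non-terminal N (the right-hand side begins with the left-hand side itself).

D → D a ;: LEFT RECURSIVE (starts with D)
D → a: starts with a
D → c a: starts with c

The grammar has direct left recursion on: D.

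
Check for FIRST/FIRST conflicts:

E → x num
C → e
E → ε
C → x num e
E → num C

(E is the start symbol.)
No FIRST/FIRST conflicts.

A FIRST/FIRST conflict occurs when two productions N → α and N → β for the same non-terminal have FIRST(α) ∩ FIRST(β) ≠ ∅ (with ε ∈ FIRST of a nullable right-hand side, so two nullable alternatives also conflict).

Productions for E:
  E → x num: FIRST = { 'x' }
  E → ε: FIRST = { ε }
  E → num C: FIRST = { 'num' }
Productions for C:
  C → e: FIRST = { 'e' }
  C → x num e: FIRST = { 'x' }

All alternatives of each non-terminal have pairwise disjoint FIRST sets.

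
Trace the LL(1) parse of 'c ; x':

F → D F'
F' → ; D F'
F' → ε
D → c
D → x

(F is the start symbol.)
LL(1) parsing maintains a stack (initially the start symbol over $) and the input. At each step: if the stack top is a terminal, match it against the current input token; if it is a non-terminal N, replace it with the RHS of M[N, lookahead] (the unique production whose predict set contains the lookahead).

Stack is shown with the top on the left.

Stack     Input    Action
-------------------------
F $       c ; x $  output F → D F'
D F' $    c ; x $  output D → c
c F' $    c ; x $  match 'c'
F' $      ; x $    output F' → ; D F'
; D F' $  ; x $    match ';'
D F' $    x $      output D → x
x F' $    x $      match 'x'
F' $      $        output F' → ε
$         $        accept

The string is accepted.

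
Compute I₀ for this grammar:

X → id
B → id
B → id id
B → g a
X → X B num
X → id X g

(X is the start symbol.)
First, augment the grammar with X' → X
I₀ = CLOSURE({ [X' → . X] }):
  [X' → . X] has the dot before X: add [X → . id], [X → . X B num], [X → . id X g]
No further items can be added.

I₀ = { [X → . X B num], [X → . id X g], [X → . id], [X' → . X] }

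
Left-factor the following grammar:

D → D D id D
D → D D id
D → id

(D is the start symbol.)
D → D D id D'
D' → D
D' → ε
D → id

Left-factoring transforms A → αβ₁ | αβ₂ into A → αA' and A' → β₁ | β₂
(α is the longest common prefix among the alternatives). Repeat until
no nonterminal has two alternatives with a common prefix.

Round 1: D has alternatives sharing prefix 'D D id'. Introduce D': D → D D id D'
  Add: D' → D
  Add: D' → ε

No remaining common prefixes — done.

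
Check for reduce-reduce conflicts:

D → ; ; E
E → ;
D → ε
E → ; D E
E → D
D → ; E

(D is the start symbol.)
Yes — I3: [D → .] vs [E → ; .]; I6: [D → .] vs [E → D .]; I7: [D → ; ; E .] vs [D → ; E .]; I8: [D → .] vs [E → ; .]

A reduce-reduce conflict occurs when an LR(0) state has two complete items [A → α .] and [B → β .] — both call for a reduction, and with no lookahead the parser cannot choose between them.

Augment with D' → D and build the canonical LR(0) collection (I0 = CLOSURE({[D' → . D]}), then GOTO on every symbol after a dot until no new states appear). It has 10 states:
  I0: { [D → . ; ; E], [D → . ; E], [D → .], [D' → . D] }  — shift, reduce
  I1: { [D → . ; ; E], [D → . ; E], [D → .], [D → ; . ; E], [D → ; . E], [E → . ; D E], [E → . ;], [E → . D] }  — shift, reduce
  I2: { [D' → D .] }  — accept
  I3: { [D → . ; ; E], [D → . ; E], [D → .], [D → ; . ; E], [D → ; . E], [D → ; ; . E], [E → . ; D E], [E → . ;], [E → . D], [E → ; . D E], [E → ; .] }  — shift, 2 reduces
  I4: { [E → D .] }  — reduce
  I5: { [D → ; E .] }  — reduce
  I6: { [D → . ; ; E], [D → . ; E], [D → .], [E → . ; D E], [E → . ;], [E → . D], [E → ; D . E], [E → D .] }  — shift, 2 reduces
  I7: { [D → ; ; E .], [D → ; E .] }  — 2 reduces
  I8: { [D → . ; ; E], [D → . ; E], [D → .], [D → ; . ; E], [D → ; . E], [E → . ; D E], [E → . ;], [E → . D], [E → ; . D E], [E → ; .] }  — shift, 2 reduces
  I9: { [E → ; D E .] }  — reduce

I3 contains complete items [D → .], [E → ; .] — reduce-reduce conflict.
I6 contains complete items [D → .], [E → D .] — reduce-reduce conflict.
I7 contains complete items [D → ; ; E .], [D → ; E .] — reduce-reduce conflict.
I8 contains complete items [D → .], [E → ; .] — reduce-reduce conflict.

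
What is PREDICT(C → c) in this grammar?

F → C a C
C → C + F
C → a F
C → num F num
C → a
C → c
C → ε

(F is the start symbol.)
PREDICT(C → c) = (FIRST(RHS) \ {ε}) ∪ (FOLLOW(C) if ε ∈ FIRST(RHS), i.e. RHS ⇒* ε)
FIRST(c) = { 'c' }
ε ∉ FIRST(c), so FOLLOW(C) is not added.
PREDICT(C → c) = { 'c' }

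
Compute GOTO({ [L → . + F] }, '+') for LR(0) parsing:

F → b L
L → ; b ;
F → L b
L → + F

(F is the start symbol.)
GOTO(I, '+') = CLOSURE({ [A → αX.β] : [A → α.Xβ] ∈ I, X = '+' })

Items with dot before '+', with the dot advanced:
  [L → . + F] → [L → + . F]
Closure of the advanced items:
  [L → + . F] has the dot before F: add [F → . b L], [F → . L b]
  [F → . L b] has the dot before L: add [L → . ; b ;], [L → . + F]

GOTO = { [F → . L b], [F → . b L], [L → + . F], [L → . + F], [L → . ; b ;] }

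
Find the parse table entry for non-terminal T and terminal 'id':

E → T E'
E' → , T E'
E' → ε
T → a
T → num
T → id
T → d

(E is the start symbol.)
To find M[T, 'id'], we find productions for T where 'id' is in the predict set (PREDICT(N → α) = (FIRST(α) \ {ε}) ∪ (FOLLOW(N) if α ⇒* ε)).

T → a: PREDICT = { 'a' }
T → num: PREDICT = { 'num' }
T → id: PREDICT = { 'id' }
  'id' is in predict set, so this production goes in M[T, 'id']
T → d: PREDICT = { 'd' }

M[T, 'id'] = T → id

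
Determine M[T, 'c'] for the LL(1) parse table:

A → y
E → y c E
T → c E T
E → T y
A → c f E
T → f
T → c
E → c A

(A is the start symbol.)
T → c E T, T → c

To find M[T, 'c'], we find productions for T where 'c' is in the predict set (PREDICT(N → α) = (FIRST(α) \ {ε}) ∪ (FOLLOW(N) if α ⇒* ε)).

T → c E T: PREDICT = { 'c' }
  'c' is in predict set, so this production goes in M[T, 'c']
T → f: PREDICT = { 'f' }
T → c: PREDICT = { 'c' }
  'c' is in predict set, so this production goes in M[T, 'c']

M[T, 'c'] = T → c E T, T → c  (a multiply-defined cell — the grammar is not LL(1))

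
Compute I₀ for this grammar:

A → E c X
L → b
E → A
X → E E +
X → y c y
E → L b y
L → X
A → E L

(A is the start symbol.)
{ [A → . E L], [A → . E c X], [A' → . A], [E → . A], [E → . L b y], [L → . X], [L → . b], [X → . E E +], [X → . y c y] }

First, augment the grammar with A' → A
I₀ = CLOSURE({ [A' → . A] }):
  [A' → . A] has the dot before A: add [A → . E c X], [A → . E L]
  [A → . E c X] has the dot before E: add [E → . A], [E → . L b y]
  [E → . L b y] has the dot before L: add [L → . b], [L → . X]
  [L → . X] has the dot before X: add [X → . E E +], [X → . y c y]
No further items can be added.

I₀ = { [A → . E L], [A → . E c X], [A' → . A], [E → . A], [E → . L b y], [L → . X], [L → . b], [X → . E E +], [X → . y c y] }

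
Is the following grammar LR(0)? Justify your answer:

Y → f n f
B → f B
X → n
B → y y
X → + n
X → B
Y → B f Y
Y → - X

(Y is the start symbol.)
Yes, the grammar is LR(0)

Augment with Y' → Y and build the canonical LR(0) collection (I0 = CLOSURE({[Y' → . Y]}), then GOTO on every symbol after a dot until no new states appear). It has 18 states:
  I0: { [B → . f B], [B → . y y], [Y → . - X], [Y → . B f Y], [Y → . f n f], [Y' → . Y] }  — shift
  I1: { [B → . f B], [B → . y y], [X → . + n], [X → . B], [X → . n], [Y → - . X] }  — shift
  I2: { [Y → B . f Y] }  — shift
  I3: { [Y' → Y .] }  — accept
  I4: { [B → . f B], [B → . y y], [B → f . B], [Y → f . n f] }  — shift
  I5: { [B → y . y] }  — shift
  I6: { [B → y y .] }  — reduce
  I7: { [B → f B .] }  — reduce
  I8: { [B → . f B], [B → . y y], [B → f . B] }  — shift
  I9: { [Y → f n . f] }  — shift
  I10: { [Y → f n f .] }  — reduce
  I11: { [B → . f B], [B → . y y], [Y → . - X], [Y → . B f Y], [Y → . f n f], [Y → B f . Y] }  — shift
  I12: { [Y → B f Y .] }  — reduce
  I13: { [X → + . n] }  — shift
  I14: { [X → B .] }  — reduce
  I15: { [Y → - X .] }  — reduce
  I16: { [X → n .] }  — reduce
  I17: { [X → + n .] }  — reduce

Every state is either a pure shift/goto state or contains exactly one complete item and nothing to shift — no conflicts. The grammar is LR(0).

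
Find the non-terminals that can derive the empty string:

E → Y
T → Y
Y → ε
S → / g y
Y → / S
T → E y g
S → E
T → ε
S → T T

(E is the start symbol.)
A non-terminal is nullable if it can derive ε (the empty string): either it has an ε-production, or it has a production whose right-hand side consists entirely of nullable non-terminals.

ε-productions: Y → ε, T → ε
So Y, T are immediately nullable.
E → Y: every symbol on the right is nullable, so E is nullable too.
S → E: every symbol on the right is nullable, so S is nullable too.
Every non-terminal is now nullable.
Nullable = { 'E', 'S', 'T', 'Y' }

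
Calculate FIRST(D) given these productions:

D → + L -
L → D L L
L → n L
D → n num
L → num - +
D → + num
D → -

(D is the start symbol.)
{ '+', '-', 'n' }

To compute FIRST(D), examine every production with D on the left-hand side, reading each right-hand side left to right until a non-nullable symbol is reached.

From D → + L -:
  - '+' is a terminal: add '+' and stop
From D → n num:
  - n is a terminal: add 'n' and stop
From D → + num:
  - '+' is a terminal: add '+' and stop
From D → -:
  - '-' is a terminal: add '-' and stop

Collecting: FIRST(D) = { '+', '-', 'n' }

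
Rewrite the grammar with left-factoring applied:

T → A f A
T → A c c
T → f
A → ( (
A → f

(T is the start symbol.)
T → A T'
T' → f A
T' → c c
T → f
A → ( (
A → f

Left-factoring transforms A → αβ₁ | αβ₂ into A → αA' and A' → β₁ | β₂
(α is the longest common prefix among the alternatives). Repeat until
no nonterminal has two alternatives with a common prefix.

Round 1: T has alternatives sharing prefix 'A'. Introduce T': T → A T'
  Add: T' → f A
  Add: T' → c c

No remaining common prefixes — done.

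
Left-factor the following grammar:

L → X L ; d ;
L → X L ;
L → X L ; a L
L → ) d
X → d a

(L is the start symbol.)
L → X L ; L'
L' → d ;
L' → ε
L' → a L
L → ) d
X → d a

Left-factoring transforms A → αβ₁ | αβ₂ into A → αA' and A' → β₁ | β₂
(α is the longest common prefix among the alternatives). Repeat until
no nonterminal has two alternatives with a common prefix.

Round 1: L has alternatives sharing prefix 'X L ;'. Introduce L': L → X L ; L'
  Add: L' → d ;
  Add: L' → ε
  Add: L' → a L

No remaining common prefixes — done.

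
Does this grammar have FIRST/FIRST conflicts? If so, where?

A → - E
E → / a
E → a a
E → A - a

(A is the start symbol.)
No FIRST/FIRST conflicts.

FIRST sets of the non-terminals at (or reachable through a nullable prefix from) the front of some alternative:
  FIRST(A) = { '-' }

Productions for E:
  E → / a: FIRST = { '/' }
  E → a a: FIRST = { 'a' }
  E → A - a: FIRST = { '-' }
A has only one production, so no FIRST/FIRST conflict is possible there.

All alternatives of each non-terminal have pairwise disjoint FIRST sets.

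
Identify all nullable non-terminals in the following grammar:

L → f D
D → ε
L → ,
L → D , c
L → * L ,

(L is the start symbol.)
A non-terminal is nullable if it can derive ε (the empty string): either it has an ε-production, or it has a production whose right-hand side consists entirely of nullable non-terminals.

ε-productions: D → ε
So D is immediately nullable.
No further non-terminal can be added: every production for the remaining non-terminals contains a terminal or a non-nullable non-terminal.
Nullable = { 'D' }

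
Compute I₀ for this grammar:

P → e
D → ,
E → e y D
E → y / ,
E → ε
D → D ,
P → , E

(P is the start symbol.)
First, augment the grammar with P' → P
I₀ = CLOSURE({ [P' → . P] }):
  [P' → . P] has the dot before P: add [P → . e], [P → . , E]
No further items can be added.

I₀ = { [P → . , E], [P → . e], [P' → . P] }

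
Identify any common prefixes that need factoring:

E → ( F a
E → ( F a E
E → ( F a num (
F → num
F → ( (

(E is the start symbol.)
Yes, E has productions with common prefix '( F a'

Left-factoring is needed when two productions for the same non-terminal
share a common prefix on the right-hand side.

Productions for E:
  E → ( F a
  E → ( F a E
  E → ( F a num (
Productions for F:
  F → num
  F → ( (

Found common prefix '( F a' in productions for E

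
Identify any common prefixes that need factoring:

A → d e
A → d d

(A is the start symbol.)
Yes, A has productions with common prefix 'd'

Left-factoring is needed when two productions for the same non-terminal
share a common prefix on the right-hand side.

Productions for A:
  A → d e
  A → d d

Found common prefix 'd' in productions for A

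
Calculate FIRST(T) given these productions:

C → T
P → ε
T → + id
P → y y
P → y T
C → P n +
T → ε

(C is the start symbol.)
From T → + id:
  - '+' is a terminal: add '+' and stop
From T → ε:
  - ε-production, so ε ∈ FIRST(T)

Collecting: FIRST(T) = { '+', ε }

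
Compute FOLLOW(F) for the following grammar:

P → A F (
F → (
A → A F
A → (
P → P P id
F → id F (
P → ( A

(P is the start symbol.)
To compute FOLLOW(F), find every occurrence of F on a right-hand side N → α F β: add FIRST(β) \ {ε}, and if β is empty or nullable also add FOLLOW(N). Iterate to a fixed point.

In P → A F (: F is followed by '(', add FIRST('(') \ {ε} = { '(' }
In A → A F: F is at the end, add FOLLOW(A)
In F → id F (: F is followed by '(', add FIRST('(') \ {ε} = { '(' }

The FOLLOW sets referred to above (computed the same way, to a fixed point):
  FOLLOW(A) = { $, '(', 'id' }

Taking the union: FOLLOW(F) = { $, '(', 'id' }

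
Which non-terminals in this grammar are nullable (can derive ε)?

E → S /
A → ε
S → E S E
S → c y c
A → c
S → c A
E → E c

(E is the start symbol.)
{ 'A' }

ε-productions: A → ε
So A is immediately nullable.
No further non-terminal can be added: every production for the remaining non-terminals contains a terminal or a non-nullable non-terminal.
Nullable = { 'A' }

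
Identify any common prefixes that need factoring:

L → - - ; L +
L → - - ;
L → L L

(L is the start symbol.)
Left-factoring is needed when two productions for the same non-terminal
share a common prefix on the right-hand side.

Productions for L:
  L → - - ; L +
  L → - - ;
  L → L L

Found common prefix '- - ;' in productions for L

Answer: Yes, L has productions with common prefix '- - ;'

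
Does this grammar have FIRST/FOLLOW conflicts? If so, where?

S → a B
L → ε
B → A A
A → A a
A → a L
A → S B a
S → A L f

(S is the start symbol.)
No FIRST/FOLLOW conflicts.

A FIRST/FOLLOW conflict occurs when a non-terminal N has a nullable alternative N → β (β ⇒* ε) and another alternative N → α with FIRST(α) ∩ FOLLOW(N) ≠ ∅: on such a lookahead the parser cannot decide between expanding α and letting N vanish via β.

Nullable non-terminals: L.
L has a nullable alternative but only one production, so nothing to check.

A, B, S have no nullable alternative, so no FIRST/FOLLOW check is needed there.

No FIRST/FOLLOW conflicts found.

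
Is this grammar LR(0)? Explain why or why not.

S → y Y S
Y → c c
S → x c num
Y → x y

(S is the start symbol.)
Yes, the grammar is LR(0)

Augment with S' → S and build the canonical LR(0) collection (I0 = CLOSURE({[S' → . S]}), then GOTO on every symbol after a dot until no new states appear). It has 12 states:
  I0: { [S → . x c num], [S → . y Y S], [S' → . S] }  — shift
  I1: { [S' → S .] }  — accept
  I2: { [S → x . c num] }  — shift
  I3: { [S → y . Y S], [Y → . c c], [Y → . x y] }  — shift
  I4: { [S → . x c num], [S → . y Y S], [S → y Y . S] }  — shift
  I5: { [Y → c . c] }  — shift
  I6: { [Y → x . y] }  — shift
  I7: { [Y → x y .] }  — reduce
  I8: { [Y → c c .] }  — reduce
  I9: { [S → y Y S .] }  — reduce
  I10: { [S → x c . num] }  — shift
  I11: { [S → x c num .] }  — reduce

Every state is either a pure shift/goto state or contains exactly one complete item and nothing to shift — no conflicts. The grammar is LR(0).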